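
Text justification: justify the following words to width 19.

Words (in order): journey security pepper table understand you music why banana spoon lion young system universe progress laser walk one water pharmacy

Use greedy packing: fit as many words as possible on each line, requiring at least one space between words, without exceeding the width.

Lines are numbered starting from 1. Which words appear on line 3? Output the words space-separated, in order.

Line 1: ['journey', 'security'] (min_width=16, slack=3)
Line 2: ['pepper', 'table'] (min_width=12, slack=7)
Line 3: ['understand', 'you'] (min_width=14, slack=5)
Line 4: ['music', 'why', 'banana'] (min_width=16, slack=3)
Line 5: ['spoon', 'lion', 'young'] (min_width=16, slack=3)
Line 6: ['system', 'universe'] (min_width=15, slack=4)
Line 7: ['progress', 'laser', 'walk'] (min_width=19, slack=0)
Line 8: ['one', 'water', 'pharmacy'] (min_width=18, slack=1)

Answer: understand you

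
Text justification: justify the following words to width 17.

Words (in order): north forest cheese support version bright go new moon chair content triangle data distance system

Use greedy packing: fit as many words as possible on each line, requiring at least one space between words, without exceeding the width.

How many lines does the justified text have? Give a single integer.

Answer: 7

Derivation:
Line 1: ['north', 'forest'] (min_width=12, slack=5)
Line 2: ['cheese', 'support'] (min_width=14, slack=3)
Line 3: ['version', 'bright', 'go'] (min_width=17, slack=0)
Line 4: ['new', 'moon', 'chair'] (min_width=14, slack=3)
Line 5: ['content', 'triangle'] (min_width=16, slack=1)
Line 6: ['data', 'distance'] (min_width=13, slack=4)
Line 7: ['system'] (min_width=6, slack=11)
Total lines: 7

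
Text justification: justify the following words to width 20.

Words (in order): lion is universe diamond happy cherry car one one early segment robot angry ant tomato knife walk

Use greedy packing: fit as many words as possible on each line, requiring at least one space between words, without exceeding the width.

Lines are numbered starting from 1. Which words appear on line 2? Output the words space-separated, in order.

Line 1: ['lion', 'is', 'universe'] (min_width=16, slack=4)
Line 2: ['diamond', 'happy', 'cherry'] (min_width=20, slack=0)
Line 3: ['car', 'one', 'one', 'early'] (min_width=17, slack=3)
Line 4: ['segment', 'robot', 'angry'] (min_width=19, slack=1)
Line 5: ['ant', 'tomato', 'knife'] (min_width=16, slack=4)
Line 6: ['walk'] (min_width=4, slack=16)

Answer: diamond happy cherry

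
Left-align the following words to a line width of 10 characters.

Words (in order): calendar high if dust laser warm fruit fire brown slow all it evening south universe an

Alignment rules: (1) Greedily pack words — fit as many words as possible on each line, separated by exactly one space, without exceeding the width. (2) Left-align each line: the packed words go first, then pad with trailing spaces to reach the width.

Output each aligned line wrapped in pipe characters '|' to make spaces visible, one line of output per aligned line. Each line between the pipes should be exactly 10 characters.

Line 1: ['calendar'] (min_width=8, slack=2)
Line 2: ['high', 'if'] (min_width=7, slack=3)
Line 3: ['dust', 'laser'] (min_width=10, slack=0)
Line 4: ['warm', 'fruit'] (min_width=10, slack=0)
Line 5: ['fire', 'brown'] (min_width=10, slack=0)
Line 6: ['slow', 'all'] (min_width=8, slack=2)
Line 7: ['it', 'evening'] (min_width=10, slack=0)
Line 8: ['south'] (min_width=5, slack=5)
Line 9: ['universe'] (min_width=8, slack=2)
Line 10: ['an'] (min_width=2, slack=8)

Answer: |calendar  |
|high if   |
|dust laser|
|warm fruit|
|fire brown|
|slow all  |
|it evening|
|south     |
|universe  |
|an        |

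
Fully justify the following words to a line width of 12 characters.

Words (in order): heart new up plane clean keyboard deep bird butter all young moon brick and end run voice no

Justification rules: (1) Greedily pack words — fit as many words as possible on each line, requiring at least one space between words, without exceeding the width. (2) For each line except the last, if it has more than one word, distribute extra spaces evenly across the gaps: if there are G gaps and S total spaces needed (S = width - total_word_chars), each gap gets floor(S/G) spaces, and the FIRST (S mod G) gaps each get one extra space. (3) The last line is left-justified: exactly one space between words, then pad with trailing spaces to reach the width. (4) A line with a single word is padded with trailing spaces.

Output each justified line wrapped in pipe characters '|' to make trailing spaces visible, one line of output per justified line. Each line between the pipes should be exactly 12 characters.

Line 1: ['heart', 'new', 'up'] (min_width=12, slack=0)
Line 2: ['plane', 'clean'] (min_width=11, slack=1)
Line 3: ['keyboard'] (min_width=8, slack=4)
Line 4: ['deep', 'bird'] (min_width=9, slack=3)
Line 5: ['butter', 'all'] (min_width=10, slack=2)
Line 6: ['young', 'moon'] (min_width=10, slack=2)
Line 7: ['brick', 'and'] (min_width=9, slack=3)
Line 8: ['end', 'run'] (min_width=7, slack=5)
Line 9: ['voice', 'no'] (min_width=8, slack=4)

Answer: |heart new up|
|plane  clean|
|keyboard    |
|deep    bird|
|butter   all|
|young   moon|
|brick    and|
|end      run|
|voice no    |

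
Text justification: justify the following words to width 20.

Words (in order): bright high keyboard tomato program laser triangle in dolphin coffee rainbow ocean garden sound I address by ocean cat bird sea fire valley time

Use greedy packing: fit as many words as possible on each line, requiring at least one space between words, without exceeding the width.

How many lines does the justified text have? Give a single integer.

Line 1: ['bright', 'high', 'keyboard'] (min_width=20, slack=0)
Line 2: ['tomato', 'program', 'laser'] (min_width=20, slack=0)
Line 3: ['triangle', 'in', 'dolphin'] (min_width=19, slack=1)
Line 4: ['coffee', 'rainbow', 'ocean'] (min_width=20, slack=0)
Line 5: ['garden', 'sound', 'I'] (min_width=14, slack=6)
Line 6: ['address', 'by', 'ocean', 'cat'] (min_width=20, slack=0)
Line 7: ['bird', 'sea', 'fire', 'valley'] (min_width=20, slack=0)
Line 8: ['time'] (min_width=4, slack=16)
Total lines: 8

Answer: 8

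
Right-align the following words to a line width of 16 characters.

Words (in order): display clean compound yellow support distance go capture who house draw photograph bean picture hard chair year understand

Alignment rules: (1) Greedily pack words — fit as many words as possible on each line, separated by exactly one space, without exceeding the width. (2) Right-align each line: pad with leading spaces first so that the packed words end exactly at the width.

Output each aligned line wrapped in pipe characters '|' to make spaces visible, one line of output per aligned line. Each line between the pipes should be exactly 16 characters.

Line 1: ['display', 'clean'] (min_width=13, slack=3)
Line 2: ['compound', 'yellow'] (min_width=15, slack=1)
Line 3: ['support', 'distance'] (min_width=16, slack=0)
Line 4: ['go', 'capture', 'who'] (min_width=14, slack=2)
Line 5: ['house', 'draw'] (min_width=10, slack=6)
Line 6: ['photograph', 'bean'] (min_width=15, slack=1)
Line 7: ['picture', 'hard'] (min_width=12, slack=4)
Line 8: ['chair', 'year'] (min_width=10, slack=6)
Line 9: ['understand'] (min_width=10, slack=6)

Answer: |   display clean|
| compound yellow|
|support distance|
|  go capture who|
|      house draw|
| photograph bean|
|    picture hard|
|      chair year|
|      understand|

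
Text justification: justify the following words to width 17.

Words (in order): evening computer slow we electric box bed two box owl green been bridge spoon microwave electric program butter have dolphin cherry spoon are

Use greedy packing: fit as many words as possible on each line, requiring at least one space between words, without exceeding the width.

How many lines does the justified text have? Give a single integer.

Answer: 10

Derivation:
Line 1: ['evening', 'computer'] (min_width=16, slack=1)
Line 2: ['slow', 'we', 'electric'] (min_width=16, slack=1)
Line 3: ['box', 'bed', 'two', 'box'] (min_width=15, slack=2)
Line 4: ['owl', 'green', 'been'] (min_width=14, slack=3)
Line 5: ['bridge', 'spoon'] (min_width=12, slack=5)
Line 6: ['microwave'] (min_width=9, slack=8)
Line 7: ['electric', 'program'] (min_width=16, slack=1)
Line 8: ['butter', 'have'] (min_width=11, slack=6)
Line 9: ['dolphin', 'cherry'] (min_width=14, slack=3)
Line 10: ['spoon', 'are'] (min_width=9, slack=8)
Total lines: 10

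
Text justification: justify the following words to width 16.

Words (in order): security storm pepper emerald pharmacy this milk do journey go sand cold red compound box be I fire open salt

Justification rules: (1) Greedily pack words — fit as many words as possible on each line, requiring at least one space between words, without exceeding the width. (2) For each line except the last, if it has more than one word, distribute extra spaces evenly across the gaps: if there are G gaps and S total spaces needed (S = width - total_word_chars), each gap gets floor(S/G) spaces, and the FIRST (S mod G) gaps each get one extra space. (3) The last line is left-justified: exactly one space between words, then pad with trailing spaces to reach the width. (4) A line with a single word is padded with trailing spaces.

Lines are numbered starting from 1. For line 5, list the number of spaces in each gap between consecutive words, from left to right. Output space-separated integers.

Line 1: ['security', 'storm'] (min_width=14, slack=2)
Line 2: ['pepper', 'emerald'] (min_width=14, slack=2)
Line 3: ['pharmacy', 'this'] (min_width=13, slack=3)
Line 4: ['milk', 'do', 'journey'] (min_width=15, slack=1)
Line 5: ['go', 'sand', 'cold', 'red'] (min_width=16, slack=0)
Line 6: ['compound', 'box', 'be'] (min_width=15, slack=1)
Line 7: ['I', 'fire', 'open', 'salt'] (min_width=16, slack=0)

Answer: 1 1 1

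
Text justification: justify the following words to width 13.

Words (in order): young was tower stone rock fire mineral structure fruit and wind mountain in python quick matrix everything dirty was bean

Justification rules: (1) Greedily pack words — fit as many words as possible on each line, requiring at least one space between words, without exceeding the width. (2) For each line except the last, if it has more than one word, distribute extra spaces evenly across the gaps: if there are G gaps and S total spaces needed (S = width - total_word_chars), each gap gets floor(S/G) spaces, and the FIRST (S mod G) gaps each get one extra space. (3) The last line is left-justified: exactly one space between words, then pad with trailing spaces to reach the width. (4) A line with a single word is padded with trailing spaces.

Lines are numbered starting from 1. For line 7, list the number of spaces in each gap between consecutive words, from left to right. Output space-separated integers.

Answer: 1

Derivation:
Line 1: ['young', 'was'] (min_width=9, slack=4)
Line 2: ['tower', 'stone'] (min_width=11, slack=2)
Line 3: ['rock', 'fire'] (min_width=9, slack=4)
Line 4: ['mineral'] (min_width=7, slack=6)
Line 5: ['structure'] (min_width=9, slack=4)
Line 6: ['fruit', 'and'] (min_width=9, slack=4)
Line 7: ['wind', 'mountain'] (min_width=13, slack=0)
Line 8: ['in', 'python'] (min_width=9, slack=4)
Line 9: ['quick', 'matrix'] (min_width=12, slack=1)
Line 10: ['everything'] (min_width=10, slack=3)
Line 11: ['dirty', 'was'] (min_width=9, slack=4)
Line 12: ['bean'] (min_width=4, slack=9)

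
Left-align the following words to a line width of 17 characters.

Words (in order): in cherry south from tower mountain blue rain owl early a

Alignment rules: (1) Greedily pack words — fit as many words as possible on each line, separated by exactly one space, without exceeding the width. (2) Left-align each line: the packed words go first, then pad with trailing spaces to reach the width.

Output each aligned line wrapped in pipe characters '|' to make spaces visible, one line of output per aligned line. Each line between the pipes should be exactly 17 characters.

Answer: |in cherry south  |
|from tower       |
|mountain blue    |
|rain owl early a |

Derivation:
Line 1: ['in', 'cherry', 'south'] (min_width=15, slack=2)
Line 2: ['from', 'tower'] (min_width=10, slack=7)
Line 3: ['mountain', 'blue'] (min_width=13, slack=4)
Line 4: ['rain', 'owl', 'early', 'a'] (min_width=16, slack=1)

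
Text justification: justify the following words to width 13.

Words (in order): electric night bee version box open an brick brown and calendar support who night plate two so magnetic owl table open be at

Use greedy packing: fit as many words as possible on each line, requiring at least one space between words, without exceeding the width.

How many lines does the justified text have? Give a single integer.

Line 1: ['electric'] (min_width=8, slack=5)
Line 2: ['night', 'bee'] (min_width=9, slack=4)
Line 3: ['version', 'box'] (min_width=11, slack=2)
Line 4: ['open', 'an', 'brick'] (min_width=13, slack=0)
Line 5: ['brown', 'and'] (min_width=9, slack=4)
Line 6: ['calendar'] (min_width=8, slack=5)
Line 7: ['support', 'who'] (min_width=11, slack=2)
Line 8: ['night', 'plate'] (min_width=11, slack=2)
Line 9: ['two', 'so'] (min_width=6, slack=7)
Line 10: ['magnetic', 'owl'] (min_width=12, slack=1)
Line 11: ['table', 'open', 'be'] (min_width=13, slack=0)
Line 12: ['at'] (min_width=2, slack=11)
Total lines: 12

Answer: 12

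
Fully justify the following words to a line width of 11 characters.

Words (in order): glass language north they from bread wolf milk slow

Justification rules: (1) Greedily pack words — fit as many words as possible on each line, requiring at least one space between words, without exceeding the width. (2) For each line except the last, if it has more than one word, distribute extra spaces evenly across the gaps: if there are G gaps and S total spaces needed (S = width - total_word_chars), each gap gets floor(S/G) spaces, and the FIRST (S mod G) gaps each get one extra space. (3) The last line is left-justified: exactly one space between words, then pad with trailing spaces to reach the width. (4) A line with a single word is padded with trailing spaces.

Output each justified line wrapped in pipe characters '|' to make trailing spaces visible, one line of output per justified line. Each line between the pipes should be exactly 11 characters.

Line 1: ['glass'] (min_width=5, slack=6)
Line 2: ['language'] (min_width=8, slack=3)
Line 3: ['north', 'they'] (min_width=10, slack=1)
Line 4: ['from', 'bread'] (min_width=10, slack=1)
Line 5: ['wolf', 'milk'] (min_width=9, slack=2)
Line 6: ['slow'] (min_width=4, slack=7)

Answer: |glass      |
|language   |
|north  they|
|from  bread|
|wolf   milk|
|slow       |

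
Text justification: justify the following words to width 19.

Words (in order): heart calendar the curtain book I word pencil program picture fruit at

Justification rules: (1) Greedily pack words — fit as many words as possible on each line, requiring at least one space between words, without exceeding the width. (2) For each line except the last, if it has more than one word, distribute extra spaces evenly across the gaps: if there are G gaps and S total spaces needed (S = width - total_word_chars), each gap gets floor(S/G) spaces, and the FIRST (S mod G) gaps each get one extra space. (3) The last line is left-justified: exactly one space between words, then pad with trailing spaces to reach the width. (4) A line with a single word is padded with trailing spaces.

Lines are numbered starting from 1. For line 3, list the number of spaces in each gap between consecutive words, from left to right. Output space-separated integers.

Answer: 6

Derivation:
Line 1: ['heart', 'calendar', 'the'] (min_width=18, slack=1)
Line 2: ['curtain', 'book', 'I', 'word'] (min_width=19, slack=0)
Line 3: ['pencil', 'program'] (min_width=14, slack=5)
Line 4: ['picture', 'fruit', 'at'] (min_width=16, slack=3)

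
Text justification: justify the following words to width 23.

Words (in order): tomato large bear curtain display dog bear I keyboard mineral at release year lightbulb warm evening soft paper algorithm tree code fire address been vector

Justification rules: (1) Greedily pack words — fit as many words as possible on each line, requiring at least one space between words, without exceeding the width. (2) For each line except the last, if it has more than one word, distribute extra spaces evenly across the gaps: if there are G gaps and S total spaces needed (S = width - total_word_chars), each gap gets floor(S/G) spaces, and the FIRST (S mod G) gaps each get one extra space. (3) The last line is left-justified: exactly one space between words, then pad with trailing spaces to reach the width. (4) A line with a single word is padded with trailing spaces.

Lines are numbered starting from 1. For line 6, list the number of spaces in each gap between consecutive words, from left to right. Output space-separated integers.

Line 1: ['tomato', 'large', 'bear'] (min_width=17, slack=6)
Line 2: ['curtain', 'display', 'dog'] (min_width=19, slack=4)
Line 3: ['bear', 'I', 'keyboard', 'mineral'] (min_width=23, slack=0)
Line 4: ['at', 'release', 'year'] (min_width=15, slack=8)
Line 5: ['lightbulb', 'warm', 'evening'] (min_width=22, slack=1)
Line 6: ['soft', 'paper', 'algorithm'] (min_width=20, slack=3)
Line 7: ['tree', 'code', 'fire', 'address'] (min_width=22, slack=1)
Line 8: ['been', 'vector'] (min_width=11, slack=12)

Answer: 3 2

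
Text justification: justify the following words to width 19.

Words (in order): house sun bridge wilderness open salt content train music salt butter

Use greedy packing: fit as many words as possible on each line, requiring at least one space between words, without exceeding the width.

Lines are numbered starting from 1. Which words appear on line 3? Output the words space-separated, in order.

Answer: salt content train

Derivation:
Line 1: ['house', 'sun', 'bridge'] (min_width=16, slack=3)
Line 2: ['wilderness', 'open'] (min_width=15, slack=4)
Line 3: ['salt', 'content', 'train'] (min_width=18, slack=1)
Line 4: ['music', 'salt', 'butter'] (min_width=17, slack=2)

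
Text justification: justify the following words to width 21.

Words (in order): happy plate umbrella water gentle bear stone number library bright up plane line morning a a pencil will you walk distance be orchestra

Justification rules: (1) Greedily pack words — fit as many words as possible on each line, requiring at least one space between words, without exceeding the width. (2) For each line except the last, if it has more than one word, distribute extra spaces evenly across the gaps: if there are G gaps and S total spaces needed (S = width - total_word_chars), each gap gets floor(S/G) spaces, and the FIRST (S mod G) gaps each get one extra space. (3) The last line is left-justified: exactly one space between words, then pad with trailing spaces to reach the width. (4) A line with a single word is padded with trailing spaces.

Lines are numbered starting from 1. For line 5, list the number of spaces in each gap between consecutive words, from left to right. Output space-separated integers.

Answer: 2 2 2

Derivation:
Line 1: ['happy', 'plate', 'umbrella'] (min_width=20, slack=1)
Line 2: ['water', 'gentle', 'bear'] (min_width=17, slack=4)
Line 3: ['stone', 'number', 'library'] (min_width=20, slack=1)
Line 4: ['bright', 'up', 'plane', 'line'] (min_width=20, slack=1)
Line 5: ['morning', 'a', 'a', 'pencil'] (min_width=18, slack=3)
Line 6: ['will', 'you', 'walk'] (min_width=13, slack=8)
Line 7: ['distance', 'be', 'orchestra'] (min_width=21, slack=0)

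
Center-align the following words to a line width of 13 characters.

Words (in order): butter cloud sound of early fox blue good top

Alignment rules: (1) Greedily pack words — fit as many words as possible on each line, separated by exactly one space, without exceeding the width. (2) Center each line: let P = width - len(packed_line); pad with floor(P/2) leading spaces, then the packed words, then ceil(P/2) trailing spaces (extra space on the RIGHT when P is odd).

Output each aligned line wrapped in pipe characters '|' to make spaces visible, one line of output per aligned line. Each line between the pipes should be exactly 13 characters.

Line 1: ['butter', 'cloud'] (min_width=12, slack=1)
Line 2: ['sound', 'of'] (min_width=8, slack=5)
Line 3: ['early', 'fox'] (min_width=9, slack=4)
Line 4: ['blue', 'good', 'top'] (min_width=13, slack=0)

Answer: |butter cloud |
|  sound of   |
|  early fox  |
|blue good top|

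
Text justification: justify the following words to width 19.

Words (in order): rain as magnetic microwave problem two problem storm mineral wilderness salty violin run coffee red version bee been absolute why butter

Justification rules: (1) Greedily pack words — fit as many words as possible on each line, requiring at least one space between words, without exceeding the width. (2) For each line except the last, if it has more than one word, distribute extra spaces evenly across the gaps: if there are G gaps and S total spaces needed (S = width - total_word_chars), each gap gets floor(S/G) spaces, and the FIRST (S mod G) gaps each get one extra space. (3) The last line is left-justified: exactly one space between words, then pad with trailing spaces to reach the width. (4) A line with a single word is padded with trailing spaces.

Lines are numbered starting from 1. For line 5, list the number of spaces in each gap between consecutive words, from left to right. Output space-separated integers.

Answer: 3 2

Derivation:
Line 1: ['rain', 'as', 'magnetic'] (min_width=16, slack=3)
Line 2: ['microwave', 'problem'] (min_width=17, slack=2)
Line 3: ['two', 'problem', 'storm'] (min_width=17, slack=2)
Line 4: ['mineral', 'wilderness'] (min_width=18, slack=1)
Line 5: ['salty', 'violin', 'run'] (min_width=16, slack=3)
Line 6: ['coffee', 'red', 'version'] (min_width=18, slack=1)
Line 7: ['bee', 'been', 'absolute'] (min_width=17, slack=2)
Line 8: ['why', 'butter'] (min_width=10, slack=9)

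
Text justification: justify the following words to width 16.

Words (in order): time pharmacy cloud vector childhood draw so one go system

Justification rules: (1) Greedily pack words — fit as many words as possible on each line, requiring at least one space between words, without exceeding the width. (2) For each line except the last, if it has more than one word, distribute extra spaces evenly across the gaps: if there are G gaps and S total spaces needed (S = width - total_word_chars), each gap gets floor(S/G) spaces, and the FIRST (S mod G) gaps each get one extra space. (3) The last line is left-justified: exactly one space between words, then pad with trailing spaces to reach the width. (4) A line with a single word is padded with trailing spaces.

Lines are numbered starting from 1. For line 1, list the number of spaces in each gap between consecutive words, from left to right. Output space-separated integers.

Line 1: ['time', 'pharmacy'] (min_width=13, slack=3)
Line 2: ['cloud', 'vector'] (min_width=12, slack=4)
Line 3: ['childhood', 'draw'] (min_width=14, slack=2)
Line 4: ['so', 'one', 'go', 'system'] (min_width=16, slack=0)

Answer: 4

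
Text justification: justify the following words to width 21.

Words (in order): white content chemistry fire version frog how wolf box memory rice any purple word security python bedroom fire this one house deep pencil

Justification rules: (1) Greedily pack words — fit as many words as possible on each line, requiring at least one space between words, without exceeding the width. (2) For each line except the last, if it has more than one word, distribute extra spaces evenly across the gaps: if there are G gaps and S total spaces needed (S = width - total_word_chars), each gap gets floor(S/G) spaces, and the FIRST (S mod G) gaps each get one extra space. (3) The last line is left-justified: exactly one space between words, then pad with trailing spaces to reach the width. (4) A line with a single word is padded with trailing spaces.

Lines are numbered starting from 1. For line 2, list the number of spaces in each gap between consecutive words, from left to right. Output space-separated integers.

Line 1: ['white', 'content'] (min_width=13, slack=8)
Line 2: ['chemistry', 'fire'] (min_width=14, slack=7)
Line 3: ['version', 'frog', 'how', 'wolf'] (min_width=21, slack=0)
Line 4: ['box', 'memory', 'rice', 'any'] (min_width=19, slack=2)
Line 5: ['purple', 'word', 'security'] (min_width=20, slack=1)
Line 6: ['python', 'bedroom', 'fire'] (min_width=19, slack=2)
Line 7: ['this', 'one', 'house', 'deep'] (min_width=19, slack=2)
Line 8: ['pencil'] (min_width=6, slack=15)

Answer: 8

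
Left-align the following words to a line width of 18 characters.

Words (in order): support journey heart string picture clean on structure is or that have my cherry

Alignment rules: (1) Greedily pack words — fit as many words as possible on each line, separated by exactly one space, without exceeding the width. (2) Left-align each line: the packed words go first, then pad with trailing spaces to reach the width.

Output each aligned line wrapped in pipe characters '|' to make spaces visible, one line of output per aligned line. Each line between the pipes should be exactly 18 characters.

Answer: |support journey   |
|heart string      |
|picture clean on  |
|structure is or   |
|that have my      |
|cherry            |

Derivation:
Line 1: ['support', 'journey'] (min_width=15, slack=3)
Line 2: ['heart', 'string'] (min_width=12, slack=6)
Line 3: ['picture', 'clean', 'on'] (min_width=16, slack=2)
Line 4: ['structure', 'is', 'or'] (min_width=15, slack=3)
Line 5: ['that', 'have', 'my'] (min_width=12, slack=6)
Line 6: ['cherry'] (min_width=6, slack=12)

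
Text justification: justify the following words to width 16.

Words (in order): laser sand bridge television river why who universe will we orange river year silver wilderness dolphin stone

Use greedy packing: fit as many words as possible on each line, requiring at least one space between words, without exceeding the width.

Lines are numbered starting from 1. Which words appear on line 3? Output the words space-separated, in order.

Line 1: ['laser', 'sand'] (min_width=10, slack=6)
Line 2: ['bridge'] (min_width=6, slack=10)
Line 3: ['television', 'river'] (min_width=16, slack=0)
Line 4: ['why', 'who', 'universe'] (min_width=16, slack=0)
Line 5: ['will', 'we', 'orange'] (min_width=14, slack=2)
Line 6: ['river', 'year'] (min_width=10, slack=6)
Line 7: ['silver'] (min_width=6, slack=10)
Line 8: ['wilderness'] (min_width=10, slack=6)
Line 9: ['dolphin', 'stone'] (min_width=13, slack=3)

Answer: television river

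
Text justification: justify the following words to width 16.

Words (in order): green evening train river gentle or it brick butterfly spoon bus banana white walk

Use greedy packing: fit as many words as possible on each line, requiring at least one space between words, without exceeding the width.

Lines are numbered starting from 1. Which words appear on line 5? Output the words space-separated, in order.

Answer: spoon bus banana

Derivation:
Line 1: ['green', 'evening'] (min_width=13, slack=3)
Line 2: ['train', 'river'] (min_width=11, slack=5)
Line 3: ['gentle', 'or', 'it'] (min_width=12, slack=4)
Line 4: ['brick', 'butterfly'] (min_width=15, slack=1)
Line 5: ['spoon', 'bus', 'banana'] (min_width=16, slack=0)
Line 6: ['white', 'walk'] (min_width=10, slack=6)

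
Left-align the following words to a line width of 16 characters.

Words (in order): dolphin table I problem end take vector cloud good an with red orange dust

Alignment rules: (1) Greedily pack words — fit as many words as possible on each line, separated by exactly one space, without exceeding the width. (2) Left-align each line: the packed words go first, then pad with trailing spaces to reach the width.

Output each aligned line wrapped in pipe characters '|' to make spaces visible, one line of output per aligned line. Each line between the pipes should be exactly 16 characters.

Answer: |dolphin table I |
|problem end take|
|vector cloud    |
|good an with red|
|orange dust     |

Derivation:
Line 1: ['dolphin', 'table', 'I'] (min_width=15, slack=1)
Line 2: ['problem', 'end', 'take'] (min_width=16, slack=0)
Line 3: ['vector', 'cloud'] (min_width=12, slack=4)
Line 4: ['good', 'an', 'with', 'red'] (min_width=16, slack=0)
Line 5: ['orange', 'dust'] (min_width=11, slack=5)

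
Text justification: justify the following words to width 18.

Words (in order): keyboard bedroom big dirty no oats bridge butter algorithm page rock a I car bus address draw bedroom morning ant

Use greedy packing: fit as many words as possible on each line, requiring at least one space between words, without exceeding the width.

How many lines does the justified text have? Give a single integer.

Answer: 8

Derivation:
Line 1: ['keyboard', 'bedroom'] (min_width=16, slack=2)
Line 2: ['big', 'dirty', 'no', 'oats'] (min_width=17, slack=1)
Line 3: ['bridge', 'butter'] (min_width=13, slack=5)
Line 4: ['algorithm', 'page'] (min_width=14, slack=4)
Line 5: ['rock', 'a', 'I', 'car', 'bus'] (min_width=16, slack=2)
Line 6: ['address', 'draw'] (min_width=12, slack=6)
Line 7: ['bedroom', 'morning'] (min_width=15, slack=3)
Line 8: ['ant'] (min_width=3, slack=15)
Total lines: 8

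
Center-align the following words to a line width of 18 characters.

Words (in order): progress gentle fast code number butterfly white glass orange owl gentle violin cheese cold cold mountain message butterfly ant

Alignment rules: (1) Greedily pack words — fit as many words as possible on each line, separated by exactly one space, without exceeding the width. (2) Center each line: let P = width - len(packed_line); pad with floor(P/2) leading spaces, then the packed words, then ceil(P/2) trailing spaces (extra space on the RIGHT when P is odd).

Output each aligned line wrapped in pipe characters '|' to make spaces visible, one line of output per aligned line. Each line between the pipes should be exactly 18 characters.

Line 1: ['progress', 'gentle'] (min_width=15, slack=3)
Line 2: ['fast', 'code', 'number'] (min_width=16, slack=2)
Line 3: ['butterfly', 'white'] (min_width=15, slack=3)
Line 4: ['glass', 'orange', 'owl'] (min_width=16, slack=2)
Line 5: ['gentle', 'violin'] (min_width=13, slack=5)
Line 6: ['cheese', 'cold', 'cold'] (min_width=16, slack=2)
Line 7: ['mountain', 'message'] (min_width=16, slack=2)
Line 8: ['butterfly', 'ant'] (min_width=13, slack=5)

Answer: | progress gentle  |
| fast code number |
| butterfly white  |
| glass orange owl |
|  gentle violin   |
| cheese cold cold |
| mountain message |
|  butterfly ant   |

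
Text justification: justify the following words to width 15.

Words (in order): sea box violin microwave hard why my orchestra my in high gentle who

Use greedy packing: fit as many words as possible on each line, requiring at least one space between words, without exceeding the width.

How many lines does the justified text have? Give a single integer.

Answer: 5

Derivation:
Line 1: ['sea', 'box', 'violin'] (min_width=14, slack=1)
Line 2: ['microwave', 'hard'] (min_width=14, slack=1)
Line 3: ['why', 'my'] (min_width=6, slack=9)
Line 4: ['orchestra', 'my', 'in'] (min_width=15, slack=0)
Line 5: ['high', 'gentle', 'who'] (min_width=15, slack=0)
Total lines: 5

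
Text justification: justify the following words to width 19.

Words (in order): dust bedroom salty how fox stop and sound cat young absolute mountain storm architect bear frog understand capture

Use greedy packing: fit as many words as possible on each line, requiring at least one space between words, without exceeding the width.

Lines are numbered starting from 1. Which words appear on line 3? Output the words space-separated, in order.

Line 1: ['dust', 'bedroom', 'salty'] (min_width=18, slack=1)
Line 2: ['how', 'fox', 'stop', 'and'] (min_width=16, slack=3)
Line 3: ['sound', 'cat', 'young'] (min_width=15, slack=4)
Line 4: ['absolute', 'mountain'] (min_width=17, slack=2)
Line 5: ['storm', 'architect'] (min_width=15, slack=4)
Line 6: ['bear', 'frog'] (min_width=9, slack=10)
Line 7: ['understand', 'capture'] (min_width=18, slack=1)

Answer: sound cat young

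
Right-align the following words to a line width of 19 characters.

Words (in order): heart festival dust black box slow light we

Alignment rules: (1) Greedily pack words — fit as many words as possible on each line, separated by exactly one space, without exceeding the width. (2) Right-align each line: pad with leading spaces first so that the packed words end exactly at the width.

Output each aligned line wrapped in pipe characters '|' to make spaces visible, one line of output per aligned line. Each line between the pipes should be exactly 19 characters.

Answer: |heart festival dust|
|     black box slow|
|           light we|

Derivation:
Line 1: ['heart', 'festival', 'dust'] (min_width=19, slack=0)
Line 2: ['black', 'box', 'slow'] (min_width=14, slack=5)
Line 3: ['light', 'we'] (min_width=8, slack=11)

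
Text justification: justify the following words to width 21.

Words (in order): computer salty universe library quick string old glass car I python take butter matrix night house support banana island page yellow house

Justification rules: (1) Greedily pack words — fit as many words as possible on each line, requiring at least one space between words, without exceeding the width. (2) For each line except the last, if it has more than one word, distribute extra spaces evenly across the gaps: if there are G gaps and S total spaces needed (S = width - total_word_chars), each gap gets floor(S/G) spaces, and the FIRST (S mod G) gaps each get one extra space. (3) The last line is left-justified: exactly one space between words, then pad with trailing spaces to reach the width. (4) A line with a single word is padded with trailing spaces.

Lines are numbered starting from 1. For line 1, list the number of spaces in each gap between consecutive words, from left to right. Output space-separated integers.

Answer: 8

Derivation:
Line 1: ['computer', 'salty'] (min_width=14, slack=7)
Line 2: ['universe', 'library'] (min_width=16, slack=5)
Line 3: ['quick', 'string', 'old'] (min_width=16, slack=5)
Line 4: ['glass', 'car', 'I', 'python'] (min_width=18, slack=3)
Line 5: ['take', 'butter', 'matrix'] (min_width=18, slack=3)
Line 6: ['night', 'house', 'support'] (min_width=19, slack=2)
Line 7: ['banana', 'island', 'page'] (min_width=18, slack=3)
Line 8: ['yellow', 'house'] (min_width=12, slack=9)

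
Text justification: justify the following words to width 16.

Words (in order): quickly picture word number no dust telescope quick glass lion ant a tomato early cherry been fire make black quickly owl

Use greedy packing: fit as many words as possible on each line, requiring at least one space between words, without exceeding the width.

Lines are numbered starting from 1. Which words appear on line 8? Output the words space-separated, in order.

Answer: black quickly

Derivation:
Line 1: ['quickly', 'picture'] (min_width=15, slack=1)
Line 2: ['word', 'number', 'no'] (min_width=14, slack=2)
Line 3: ['dust', 'telescope'] (min_width=14, slack=2)
Line 4: ['quick', 'glass', 'lion'] (min_width=16, slack=0)
Line 5: ['ant', 'a', 'tomato'] (min_width=12, slack=4)
Line 6: ['early', 'cherry'] (min_width=12, slack=4)
Line 7: ['been', 'fire', 'make'] (min_width=14, slack=2)
Line 8: ['black', 'quickly'] (min_width=13, slack=3)
Line 9: ['owl'] (min_width=3, slack=13)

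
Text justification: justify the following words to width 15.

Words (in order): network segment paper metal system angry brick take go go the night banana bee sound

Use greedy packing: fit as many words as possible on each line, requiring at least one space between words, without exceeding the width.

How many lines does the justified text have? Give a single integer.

Answer: 7

Derivation:
Line 1: ['network', 'segment'] (min_width=15, slack=0)
Line 2: ['paper', 'metal'] (min_width=11, slack=4)
Line 3: ['system', 'angry'] (min_width=12, slack=3)
Line 4: ['brick', 'take', 'go'] (min_width=13, slack=2)
Line 5: ['go', 'the', 'night'] (min_width=12, slack=3)
Line 6: ['banana', 'bee'] (min_width=10, slack=5)
Line 7: ['sound'] (min_width=5, slack=10)
Total lines: 7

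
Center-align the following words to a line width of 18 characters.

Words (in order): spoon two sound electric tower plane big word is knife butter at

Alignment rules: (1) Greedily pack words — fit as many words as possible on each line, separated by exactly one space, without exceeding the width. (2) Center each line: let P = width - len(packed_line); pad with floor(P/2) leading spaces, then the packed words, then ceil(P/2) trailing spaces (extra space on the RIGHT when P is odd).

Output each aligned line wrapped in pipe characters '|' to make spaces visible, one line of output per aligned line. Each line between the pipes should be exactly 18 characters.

Answer: | spoon two sound  |
|  electric tower  |
|plane big word is |
| knife butter at  |

Derivation:
Line 1: ['spoon', 'two', 'sound'] (min_width=15, slack=3)
Line 2: ['electric', 'tower'] (min_width=14, slack=4)
Line 3: ['plane', 'big', 'word', 'is'] (min_width=17, slack=1)
Line 4: ['knife', 'butter', 'at'] (min_width=15, slack=3)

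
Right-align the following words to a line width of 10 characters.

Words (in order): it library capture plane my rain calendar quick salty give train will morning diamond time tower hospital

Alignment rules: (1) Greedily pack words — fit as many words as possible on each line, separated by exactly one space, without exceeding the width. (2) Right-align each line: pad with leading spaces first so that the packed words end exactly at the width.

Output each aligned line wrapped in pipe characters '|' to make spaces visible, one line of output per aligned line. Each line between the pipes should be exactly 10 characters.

Line 1: ['it', 'library'] (min_width=10, slack=0)
Line 2: ['capture'] (min_width=7, slack=3)
Line 3: ['plane', 'my'] (min_width=8, slack=2)
Line 4: ['rain'] (min_width=4, slack=6)
Line 5: ['calendar'] (min_width=8, slack=2)
Line 6: ['quick'] (min_width=5, slack=5)
Line 7: ['salty', 'give'] (min_width=10, slack=0)
Line 8: ['train', 'will'] (min_width=10, slack=0)
Line 9: ['morning'] (min_width=7, slack=3)
Line 10: ['diamond'] (min_width=7, slack=3)
Line 11: ['time', 'tower'] (min_width=10, slack=0)
Line 12: ['hospital'] (min_width=8, slack=2)

Answer: |it library|
|   capture|
|  plane my|
|      rain|
|  calendar|
|     quick|
|salty give|
|train will|
|   morning|
|   diamond|
|time tower|
|  hospital|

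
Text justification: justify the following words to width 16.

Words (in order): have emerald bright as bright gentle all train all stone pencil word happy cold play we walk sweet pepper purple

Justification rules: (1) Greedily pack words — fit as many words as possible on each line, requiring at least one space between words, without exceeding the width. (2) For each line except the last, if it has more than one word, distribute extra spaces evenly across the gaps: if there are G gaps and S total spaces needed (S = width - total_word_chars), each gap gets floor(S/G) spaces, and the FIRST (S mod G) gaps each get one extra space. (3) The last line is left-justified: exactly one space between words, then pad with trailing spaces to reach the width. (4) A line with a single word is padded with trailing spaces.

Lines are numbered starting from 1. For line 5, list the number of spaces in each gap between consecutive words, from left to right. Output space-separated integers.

Line 1: ['have', 'emerald'] (min_width=12, slack=4)
Line 2: ['bright', 'as', 'bright'] (min_width=16, slack=0)
Line 3: ['gentle', 'all', 'train'] (min_width=16, slack=0)
Line 4: ['all', 'stone', 'pencil'] (min_width=16, slack=0)
Line 5: ['word', 'happy', 'cold'] (min_width=15, slack=1)
Line 6: ['play', 'we', 'walk'] (min_width=12, slack=4)
Line 7: ['sweet', 'pepper'] (min_width=12, slack=4)
Line 8: ['purple'] (min_width=6, slack=10)

Answer: 2 1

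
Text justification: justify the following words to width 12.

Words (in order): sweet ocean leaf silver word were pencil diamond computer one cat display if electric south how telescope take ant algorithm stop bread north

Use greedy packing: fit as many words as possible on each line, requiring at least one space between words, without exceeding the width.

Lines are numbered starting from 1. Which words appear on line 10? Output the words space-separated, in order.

Line 1: ['sweet', 'ocean'] (min_width=11, slack=1)
Line 2: ['leaf', 'silver'] (min_width=11, slack=1)
Line 3: ['word', 'were'] (min_width=9, slack=3)
Line 4: ['pencil'] (min_width=6, slack=6)
Line 5: ['diamond'] (min_width=7, slack=5)
Line 6: ['computer', 'one'] (min_width=12, slack=0)
Line 7: ['cat', 'display'] (min_width=11, slack=1)
Line 8: ['if', 'electric'] (min_width=11, slack=1)
Line 9: ['south', 'how'] (min_width=9, slack=3)
Line 10: ['telescope'] (min_width=9, slack=3)
Line 11: ['take', 'ant'] (min_width=8, slack=4)
Line 12: ['algorithm'] (min_width=9, slack=3)
Line 13: ['stop', 'bread'] (min_width=10, slack=2)
Line 14: ['north'] (min_width=5, slack=7)

Answer: telescope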